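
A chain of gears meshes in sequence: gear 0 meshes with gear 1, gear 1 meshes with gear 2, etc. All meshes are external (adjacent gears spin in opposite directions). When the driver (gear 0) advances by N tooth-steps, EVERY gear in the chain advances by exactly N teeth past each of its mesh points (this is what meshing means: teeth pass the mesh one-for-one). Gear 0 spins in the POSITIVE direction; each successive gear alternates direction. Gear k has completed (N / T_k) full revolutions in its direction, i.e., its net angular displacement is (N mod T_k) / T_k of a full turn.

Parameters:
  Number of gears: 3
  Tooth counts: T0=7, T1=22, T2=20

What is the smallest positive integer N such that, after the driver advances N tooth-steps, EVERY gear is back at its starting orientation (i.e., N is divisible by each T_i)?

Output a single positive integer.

Answer: 1540

Derivation:
Gear k returns to start when N is a multiple of T_k.
All gears at start simultaneously when N is a common multiple of [7, 22, 20]; the smallest such N is lcm(7, 22, 20).
Start: lcm = T0 = 7
Fold in T1=22: gcd(7, 22) = 1; lcm(7, 22) = 7 * 22 / 1 = 154 / 1 = 154
Fold in T2=20: gcd(154, 20) = 2; lcm(154, 20) = 154 * 20 / 2 = 3080 / 2 = 1540
Full cycle length = 1540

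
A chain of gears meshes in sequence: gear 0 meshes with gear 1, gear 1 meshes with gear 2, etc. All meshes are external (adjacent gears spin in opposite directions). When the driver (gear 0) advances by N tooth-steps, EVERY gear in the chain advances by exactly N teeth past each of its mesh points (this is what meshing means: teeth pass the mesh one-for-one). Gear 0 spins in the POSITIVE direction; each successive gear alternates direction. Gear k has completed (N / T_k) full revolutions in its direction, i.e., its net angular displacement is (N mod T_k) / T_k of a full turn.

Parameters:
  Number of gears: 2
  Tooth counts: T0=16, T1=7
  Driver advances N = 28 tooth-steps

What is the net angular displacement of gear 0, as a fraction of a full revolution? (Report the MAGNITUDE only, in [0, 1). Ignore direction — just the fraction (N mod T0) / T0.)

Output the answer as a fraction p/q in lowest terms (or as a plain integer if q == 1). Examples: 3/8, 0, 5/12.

Chain of 2 gears, tooth counts: [16, 7]
  gear 0: T0=16, direction=positive, advance = 28 mod 16 = 12 teeth = 12/16 turn
  gear 1: T1=7, direction=negative, advance = 28 mod 7 = 0 teeth = 0/7 turn
Gear 0: 28 mod 16 = 12
Fraction = 12 / 16 = 3/4 (gcd(12,16)=4) = 3/4

Answer: 3/4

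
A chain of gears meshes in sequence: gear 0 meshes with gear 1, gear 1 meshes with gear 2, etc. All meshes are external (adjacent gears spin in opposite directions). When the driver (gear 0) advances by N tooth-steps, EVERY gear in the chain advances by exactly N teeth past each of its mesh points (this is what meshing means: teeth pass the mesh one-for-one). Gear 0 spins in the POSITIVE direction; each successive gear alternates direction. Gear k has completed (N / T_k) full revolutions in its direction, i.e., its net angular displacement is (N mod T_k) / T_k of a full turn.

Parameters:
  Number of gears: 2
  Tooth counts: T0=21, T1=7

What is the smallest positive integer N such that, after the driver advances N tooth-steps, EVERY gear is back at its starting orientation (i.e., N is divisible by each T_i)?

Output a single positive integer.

Answer: 21

Derivation:
Gear k returns to start when N is a multiple of T_k.
All gears at start simultaneously when N is a common multiple of [21, 7]; the smallest such N is lcm(21, 7).
Start: lcm = T0 = 21
Fold in T1=7: gcd(21, 7) = 7; lcm(21, 7) = 21 * 7 / 7 = 147 / 7 = 21
Full cycle length = 21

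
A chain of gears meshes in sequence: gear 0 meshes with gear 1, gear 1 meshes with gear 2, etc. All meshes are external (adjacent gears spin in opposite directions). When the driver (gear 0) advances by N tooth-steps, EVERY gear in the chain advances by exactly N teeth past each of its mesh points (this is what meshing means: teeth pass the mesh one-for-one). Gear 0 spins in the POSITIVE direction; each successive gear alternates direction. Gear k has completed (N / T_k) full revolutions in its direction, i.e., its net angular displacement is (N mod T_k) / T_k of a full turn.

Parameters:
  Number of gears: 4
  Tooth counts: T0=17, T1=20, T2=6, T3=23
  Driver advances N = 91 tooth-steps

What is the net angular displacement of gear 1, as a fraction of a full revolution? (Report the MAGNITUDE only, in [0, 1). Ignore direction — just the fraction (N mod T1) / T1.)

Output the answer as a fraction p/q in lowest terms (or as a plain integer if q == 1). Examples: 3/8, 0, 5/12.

Answer: 11/20

Derivation:
Chain of 4 gears, tooth counts: [17, 20, 6, 23]
  gear 0: T0=17, direction=positive, advance = 91 mod 17 = 6 teeth = 6/17 turn
  gear 1: T1=20, direction=negative, advance = 91 mod 20 = 11 teeth = 11/20 turn
  gear 2: T2=6, direction=positive, advance = 91 mod 6 = 1 teeth = 1/6 turn
  gear 3: T3=23, direction=negative, advance = 91 mod 23 = 22 teeth = 22/23 turn
Gear 1: 91 mod 20 = 11
Fraction = 11 / 20 = 11/20 (gcd(11,20)=1) = 11/20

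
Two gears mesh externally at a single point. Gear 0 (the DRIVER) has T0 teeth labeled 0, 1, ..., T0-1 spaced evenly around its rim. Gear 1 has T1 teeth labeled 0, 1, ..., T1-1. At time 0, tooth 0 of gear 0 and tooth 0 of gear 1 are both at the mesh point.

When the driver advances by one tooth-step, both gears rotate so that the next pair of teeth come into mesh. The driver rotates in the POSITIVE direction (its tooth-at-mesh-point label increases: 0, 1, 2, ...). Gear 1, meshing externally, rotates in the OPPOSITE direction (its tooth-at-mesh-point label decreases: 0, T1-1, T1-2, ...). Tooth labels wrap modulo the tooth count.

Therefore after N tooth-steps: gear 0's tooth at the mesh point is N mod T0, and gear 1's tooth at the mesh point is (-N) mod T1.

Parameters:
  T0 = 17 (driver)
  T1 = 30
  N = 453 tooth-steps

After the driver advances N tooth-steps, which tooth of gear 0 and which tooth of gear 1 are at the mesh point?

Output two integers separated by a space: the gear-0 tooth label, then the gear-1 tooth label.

Answer: 11 27

Derivation:
Gear 0 (driver, T0=17): tooth at mesh = N mod T0
  453 = 26 * 17 + 11, so 453 mod 17 = 11
  gear 0 tooth = 11
Gear 1 (driven, T1=30): tooth at mesh = (-N) mod T1
  453 = 15 * 30 + 3, so 453 mod 30 = 3
  (-453) mod 30 = (-3) mod 30 = 30 - 3 = 27
Mesh after 453 steps: gear-0 tooth 11 meets gear-1 tooth 27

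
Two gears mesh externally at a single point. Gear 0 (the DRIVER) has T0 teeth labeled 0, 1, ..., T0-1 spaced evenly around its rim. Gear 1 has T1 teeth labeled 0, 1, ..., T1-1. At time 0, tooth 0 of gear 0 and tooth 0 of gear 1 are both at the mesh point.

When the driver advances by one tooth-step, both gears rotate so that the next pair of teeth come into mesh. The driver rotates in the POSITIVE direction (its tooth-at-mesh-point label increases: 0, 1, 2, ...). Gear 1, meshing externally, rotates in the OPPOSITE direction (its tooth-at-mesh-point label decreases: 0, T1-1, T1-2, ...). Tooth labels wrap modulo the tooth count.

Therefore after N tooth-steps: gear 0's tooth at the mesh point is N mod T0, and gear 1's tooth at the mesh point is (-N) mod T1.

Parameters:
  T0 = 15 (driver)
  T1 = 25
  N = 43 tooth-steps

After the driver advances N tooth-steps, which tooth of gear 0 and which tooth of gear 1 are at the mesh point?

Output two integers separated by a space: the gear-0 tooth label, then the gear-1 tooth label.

Gear 0 (driver, T0=15): tooth at mesh = N mod T0
  43 = 2 * 15 + 13, so 43 mod 15 = 13
  gear 0 tooth = 13
Gear 1 (driven, T1=25): tooth at mesh = (-N) mod T1
  43 = 1 * 25 + 18, so 43 mod 25 = 18
  (-43) mod 25 = (-18) mod 25 = 25 - 18 = 7
Mesh after 43 steps: gear-0 tooth 13 meets gear-1 tooth 7

Answer: 13 7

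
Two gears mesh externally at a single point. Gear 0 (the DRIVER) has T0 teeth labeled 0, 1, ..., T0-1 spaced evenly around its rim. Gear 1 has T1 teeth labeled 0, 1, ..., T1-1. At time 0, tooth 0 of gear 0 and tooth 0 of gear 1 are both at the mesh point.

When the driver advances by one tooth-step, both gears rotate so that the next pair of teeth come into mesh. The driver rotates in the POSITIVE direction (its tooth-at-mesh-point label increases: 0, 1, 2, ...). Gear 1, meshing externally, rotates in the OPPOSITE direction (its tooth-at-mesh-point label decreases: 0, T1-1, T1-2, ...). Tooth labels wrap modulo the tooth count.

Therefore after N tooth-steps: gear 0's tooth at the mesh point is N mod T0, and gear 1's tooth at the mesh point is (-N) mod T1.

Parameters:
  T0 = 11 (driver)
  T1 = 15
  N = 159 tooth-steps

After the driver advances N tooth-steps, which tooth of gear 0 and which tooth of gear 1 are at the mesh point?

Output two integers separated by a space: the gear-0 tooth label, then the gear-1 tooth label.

Answer: 5 6

Derivation:
Gear 0 (driver, T0=11): tooth at mesh = N mod T0
  159 = 14 * 11 + 5, so 159 mod 11 = 5
  gear 0 tooth = 5
Gear 1 (driven, T1=15): tooth at mesh = (-N) mod T1
  159 = 10 * 15 + 9, so 159 mod 15 = 9
  (-159) mod 15 = (-9) mod 15 = 15 - 9 = 6
Mesh after 159 steps: gear-0 tooth 5 meets gear-1 tooth 6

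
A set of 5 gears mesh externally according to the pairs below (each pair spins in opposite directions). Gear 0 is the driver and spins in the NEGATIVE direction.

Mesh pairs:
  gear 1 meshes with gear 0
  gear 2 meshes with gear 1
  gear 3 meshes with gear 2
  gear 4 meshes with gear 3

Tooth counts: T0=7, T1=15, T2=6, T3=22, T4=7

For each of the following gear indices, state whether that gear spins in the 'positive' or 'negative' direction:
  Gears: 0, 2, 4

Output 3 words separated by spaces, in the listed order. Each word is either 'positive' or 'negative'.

Gear 0 (driver): negative (depth 0)
  gear 1: meshes with gear 0 -> depth 1 -> positive (opposite of gear 0)
  gear 2: meshes with gear 1 -> depth 2 -> negative (opposite of gear 1)
  gear 3: meshes with gear 2 -> depth 3 -> positive (opposite of gear 2)
  gear 4: meshes with gear 3 -> depth 4 -> negative (opposite of gear 3)
Queried indices 0, 2, 4 -> negative, negative, negative

Answer: negative negative negative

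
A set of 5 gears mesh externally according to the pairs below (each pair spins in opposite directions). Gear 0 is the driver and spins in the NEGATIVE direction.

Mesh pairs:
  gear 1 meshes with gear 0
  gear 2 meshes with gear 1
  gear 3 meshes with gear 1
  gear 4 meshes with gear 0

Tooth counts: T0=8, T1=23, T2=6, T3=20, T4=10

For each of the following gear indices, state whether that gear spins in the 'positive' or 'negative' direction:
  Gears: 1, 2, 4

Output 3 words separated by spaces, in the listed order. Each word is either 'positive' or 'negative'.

Answer: positive negative positive

Derivation:
Gear 0 (driver): negative (depth 0)
  gear 1: meshes with gear 0 -> depth 1 -> positive (opposite of gear 0)
  gear 2: meshes with gear 1 -> depth 2 -> negative (opposite of gear 1)
  gear 3: meshes with gear 1 -> depth 2 -> negative (opposite of gear 1)
  gear 4: meshes with gear 0 -> depth 1 -> positive (opposite of gear 0)
Queried indices 1, 2, 4 -> positive, negative, positive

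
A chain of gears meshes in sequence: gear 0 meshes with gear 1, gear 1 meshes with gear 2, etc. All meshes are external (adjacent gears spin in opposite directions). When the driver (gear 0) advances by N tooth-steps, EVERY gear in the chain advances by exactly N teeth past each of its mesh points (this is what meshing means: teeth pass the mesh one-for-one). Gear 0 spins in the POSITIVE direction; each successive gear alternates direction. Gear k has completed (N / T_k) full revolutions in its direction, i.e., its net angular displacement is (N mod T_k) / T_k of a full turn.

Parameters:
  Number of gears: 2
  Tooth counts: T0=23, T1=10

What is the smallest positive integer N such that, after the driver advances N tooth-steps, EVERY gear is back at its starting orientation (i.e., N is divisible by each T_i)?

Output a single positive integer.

Answer: 230

Derivation:
Gear k returns to start when N is a multiple of T_k.
All gears at start simultaneously when N is a common multiple of [23, 10]; the smallest such N is lcm(23, 10).
Start: lcm = T0 = 23
Fold in T1=10: gcd(23, 10) = 1; lcm(23, 10) = 23 * 10 / 1 = 230 / 1 = 230
Full cycle length = 230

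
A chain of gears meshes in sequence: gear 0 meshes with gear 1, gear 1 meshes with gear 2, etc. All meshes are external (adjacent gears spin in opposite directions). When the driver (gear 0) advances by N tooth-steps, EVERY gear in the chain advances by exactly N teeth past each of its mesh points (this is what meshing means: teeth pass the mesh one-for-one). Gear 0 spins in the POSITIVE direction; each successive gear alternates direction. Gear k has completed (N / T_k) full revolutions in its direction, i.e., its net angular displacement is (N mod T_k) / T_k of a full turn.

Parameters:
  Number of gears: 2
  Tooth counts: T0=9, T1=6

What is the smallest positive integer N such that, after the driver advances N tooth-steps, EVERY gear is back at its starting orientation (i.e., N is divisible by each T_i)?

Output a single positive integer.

Gear k returns to start when N is a multiple of T_k.
All gears at start simultaneously when N is a common multiple of [9, 6]; the smallest such N is lcm(9, 6).
Start: lcm = T0 = 9
Fold in T1=6: gcd(9, 6) = 3; lcm(9, 6) = 9 * 6 / 3 = 54 / 3 = 18
Full cycle length = 18

Answer: 18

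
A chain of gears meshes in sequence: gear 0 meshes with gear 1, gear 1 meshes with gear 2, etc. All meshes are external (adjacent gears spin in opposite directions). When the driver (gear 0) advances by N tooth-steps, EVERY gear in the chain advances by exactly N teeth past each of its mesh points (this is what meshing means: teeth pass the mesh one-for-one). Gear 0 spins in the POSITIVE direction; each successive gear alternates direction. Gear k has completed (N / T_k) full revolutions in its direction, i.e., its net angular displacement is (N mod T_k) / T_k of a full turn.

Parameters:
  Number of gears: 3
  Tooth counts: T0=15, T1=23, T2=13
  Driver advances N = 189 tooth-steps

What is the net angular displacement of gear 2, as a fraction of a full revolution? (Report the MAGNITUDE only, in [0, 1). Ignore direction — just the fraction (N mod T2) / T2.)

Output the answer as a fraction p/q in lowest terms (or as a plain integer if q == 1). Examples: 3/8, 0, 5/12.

Chain of 3 gears, tooth counts: [15, 23, 13]
  gear 0: T0=15, direction=positive, advance = 189 mod 15 = 9 teeth = 9/15 turn
  gear 1: T1=23, direction=negative, advance = 189 mod 23 = 5 teeth = 5/23 turn
  gear 2: T2=13, direction=positive, advance = 189 mod 13 = 7 teeth = 7/13 turn
Gear 2: 189 mod 13 = 7
Fraction = 7 / 13 = 7/13 (gcd(7,13)=1) = 7/13

Answer: 7/13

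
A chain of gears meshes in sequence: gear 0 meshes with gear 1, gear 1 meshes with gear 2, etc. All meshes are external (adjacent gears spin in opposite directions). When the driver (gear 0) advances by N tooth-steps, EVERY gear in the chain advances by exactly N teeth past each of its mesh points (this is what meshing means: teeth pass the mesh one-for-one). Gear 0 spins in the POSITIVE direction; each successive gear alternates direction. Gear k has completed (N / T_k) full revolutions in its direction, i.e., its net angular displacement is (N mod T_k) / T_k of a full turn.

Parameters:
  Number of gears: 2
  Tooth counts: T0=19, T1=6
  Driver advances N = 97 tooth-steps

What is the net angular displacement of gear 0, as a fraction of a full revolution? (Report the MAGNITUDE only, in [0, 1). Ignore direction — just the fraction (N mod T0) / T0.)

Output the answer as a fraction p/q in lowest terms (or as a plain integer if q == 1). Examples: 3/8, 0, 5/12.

Answer: 2/19

Derivation:
Chain of 2 gears, tooth counts: [19, 6]
  gear 0: T0=19, direction=positive, advance = 97 mod 19 = 2 teeth = 2/19 turn
  gear 1: T1=6, direction=negative, advance = 97 mod 6 = 1 teeth = 1/6 turn
Gear 0: 97 mod 19 = 2
Fraction = 2 / 19 = 2/19 (gcd(2,19)=1) = 2/19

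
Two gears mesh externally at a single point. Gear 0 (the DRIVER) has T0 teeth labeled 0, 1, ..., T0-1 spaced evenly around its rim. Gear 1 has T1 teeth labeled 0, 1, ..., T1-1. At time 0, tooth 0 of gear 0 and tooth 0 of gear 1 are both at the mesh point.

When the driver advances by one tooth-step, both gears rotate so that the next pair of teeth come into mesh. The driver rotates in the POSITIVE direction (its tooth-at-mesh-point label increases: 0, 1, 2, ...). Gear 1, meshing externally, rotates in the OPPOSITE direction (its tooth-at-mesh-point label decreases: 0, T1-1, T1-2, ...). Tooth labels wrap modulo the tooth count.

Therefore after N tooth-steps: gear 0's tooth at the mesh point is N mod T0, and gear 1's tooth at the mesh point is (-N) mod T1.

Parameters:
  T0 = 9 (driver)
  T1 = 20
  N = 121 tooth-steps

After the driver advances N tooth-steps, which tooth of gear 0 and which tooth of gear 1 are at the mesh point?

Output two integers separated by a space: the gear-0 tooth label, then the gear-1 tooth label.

Answer: 4 19

Derivation:
Gear 0 (driver, T0=9): tooth at mesh = N mod T0
  121 = 13 * 9 + 4, so 121 mod 9 = 4
  gear 0 tooth = 4
Gear 1 (driven, T1=20): tooth at mesh = (-N) mod T1
  121 = 6 * 20 + 1, so 121 mod 20 = 1
  (-121) mod 20 = (-1) mod 20 = 20 - 1 = 19
Mesh after 121 steps: gear-0 tooth 4 meets gear-1 tooth 19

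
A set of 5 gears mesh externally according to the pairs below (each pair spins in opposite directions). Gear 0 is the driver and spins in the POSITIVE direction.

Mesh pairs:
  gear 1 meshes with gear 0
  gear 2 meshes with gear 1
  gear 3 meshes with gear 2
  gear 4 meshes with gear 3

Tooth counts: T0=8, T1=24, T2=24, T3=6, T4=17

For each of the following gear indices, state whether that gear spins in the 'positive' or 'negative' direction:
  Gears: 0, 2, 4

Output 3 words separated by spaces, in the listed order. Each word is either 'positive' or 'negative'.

Gear 0 (driver): positive (depth 0)
  gear 1: meshes with gear 0 -> depth 1 -> negative (opposite of gear 0)
  gear 2: meshes with gear 1 -> depth 2 -> positive (opposite of gear 1)
  gear 3: meshes with gear 2 -> depth 3 -> negative (opposite of gear 2)
  gear 4: meshes with gear 3 -> depth 4 -> positive (opposite of gear 3)
Queried indices 0, 2, 4 -> positive, positive, positive

Answer: positive positive positive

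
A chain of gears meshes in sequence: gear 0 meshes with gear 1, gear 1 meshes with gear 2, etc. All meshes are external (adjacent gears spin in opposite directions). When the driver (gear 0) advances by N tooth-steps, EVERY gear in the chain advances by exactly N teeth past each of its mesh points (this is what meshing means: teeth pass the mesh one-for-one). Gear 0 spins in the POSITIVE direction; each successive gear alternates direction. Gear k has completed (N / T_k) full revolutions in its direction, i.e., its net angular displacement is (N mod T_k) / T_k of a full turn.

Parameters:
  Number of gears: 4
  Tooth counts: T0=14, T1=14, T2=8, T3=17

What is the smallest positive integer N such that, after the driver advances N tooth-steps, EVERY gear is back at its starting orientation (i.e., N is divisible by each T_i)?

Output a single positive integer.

Answer: 952

Derivation:
Gear k returns to start when N is a multiple of T_k.
All gears at start simultaneously when N is a common multiple of [14, 14, 8, 17]; the smallest such N is lcm(14, 14, 8, 17).
Start: lcm = T0 = 14
Fold in T1=14: gcd(14, 14) = 14; lcm(14, 14) = 14 * 14 / 14 = 196 / 14 = 14
Fold in T2=8: gcd(14, 8) = 2; lcm(14, 8) = 14 * 8 / 2 = 112 / 2 = 56
Fold in T3=17: gcd(56, 17) = 1; lcm(56, 17) = 56 * 17 / 1 = 952 / 1 = 952
Full cycle length = 952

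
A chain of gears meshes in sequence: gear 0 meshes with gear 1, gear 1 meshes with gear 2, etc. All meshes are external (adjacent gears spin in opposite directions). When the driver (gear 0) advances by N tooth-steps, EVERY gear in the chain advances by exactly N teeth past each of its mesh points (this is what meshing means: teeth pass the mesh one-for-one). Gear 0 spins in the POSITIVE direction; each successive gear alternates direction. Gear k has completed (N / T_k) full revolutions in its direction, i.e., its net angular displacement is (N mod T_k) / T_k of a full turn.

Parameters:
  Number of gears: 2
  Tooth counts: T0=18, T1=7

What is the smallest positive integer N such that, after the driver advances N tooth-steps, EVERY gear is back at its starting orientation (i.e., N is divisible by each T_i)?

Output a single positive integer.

Answer: 126

Derivation:
Gear k returns to start when N is a multiple of T_k.
All gears at start simultaneously when N is a common multiple of [18, 7]; the smallest such N is lcm(18, 7).
Start: lcm = T0 = 18
Fold in T1=7: gcd(18, 7) = 1; lcm(18, 7) = 18 * 7 / 1 = 126 / 1 = 126
Full cycle length = 126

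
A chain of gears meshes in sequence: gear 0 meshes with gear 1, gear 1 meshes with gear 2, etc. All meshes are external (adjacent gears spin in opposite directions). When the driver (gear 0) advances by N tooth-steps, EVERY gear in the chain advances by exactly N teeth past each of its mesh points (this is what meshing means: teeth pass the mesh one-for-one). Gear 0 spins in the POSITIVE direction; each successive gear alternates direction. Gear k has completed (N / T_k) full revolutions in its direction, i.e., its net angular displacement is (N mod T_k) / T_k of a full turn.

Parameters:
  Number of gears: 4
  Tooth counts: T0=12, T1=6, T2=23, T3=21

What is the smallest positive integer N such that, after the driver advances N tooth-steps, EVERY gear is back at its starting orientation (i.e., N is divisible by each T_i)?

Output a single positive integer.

Gear k returns to start when N is a multiple of T_k.
All gears at start simultaneously when N is a common multiple of [12, 6, 23, 21]; the smallest such N is lcm(12, 6, 23, 21).
Start: lcm = T0 = 12
Fold in T1=6: gcd(12, 6) = 6; lcm(12, 6) = 12 * 6 / 6 = 72 / 6 = 12
Fold in T2=23: gcd(12, 23) = 1; lcm(12, 23) = 12 * 23 / 1 = 276 / 1 = 276
Fold in T3=21: gcd(276, 21) = 3; lcm(276, 21) = 276 * 21 / 3 = 5796 / 3 = 1932
Full cycle length = 1932

Answer: 1932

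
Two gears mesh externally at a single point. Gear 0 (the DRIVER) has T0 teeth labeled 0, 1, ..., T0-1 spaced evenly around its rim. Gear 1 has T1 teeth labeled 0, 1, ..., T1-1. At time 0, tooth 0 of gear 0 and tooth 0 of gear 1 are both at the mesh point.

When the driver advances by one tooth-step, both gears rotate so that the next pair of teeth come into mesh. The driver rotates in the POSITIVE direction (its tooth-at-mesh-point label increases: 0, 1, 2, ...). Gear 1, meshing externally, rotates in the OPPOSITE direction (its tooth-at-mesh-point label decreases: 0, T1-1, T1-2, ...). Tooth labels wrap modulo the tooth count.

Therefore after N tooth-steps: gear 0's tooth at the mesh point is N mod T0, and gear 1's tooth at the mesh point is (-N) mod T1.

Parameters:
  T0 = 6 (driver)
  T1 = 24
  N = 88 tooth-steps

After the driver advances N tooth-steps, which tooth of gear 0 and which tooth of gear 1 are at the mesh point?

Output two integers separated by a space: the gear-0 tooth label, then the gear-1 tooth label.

Answer: 4 8

Derivation:
Gear 0 (driver, T0=6): tooth at mesh = N mod T0
  88 = 14 * 6 + 4, so 88 mod 6 = 4
  gear 0 tooth = 4
Gear 1 (driven, T1=24): tooth at mesh = (-N) mod T1
  88 = 3 * 24 + 16, so 88 mod 24 = 16
  (-88) mod 24 = (-16) mod 24 = 24 - 16 = 8
Mesh after 88 steps: gear-0 tooth 4 meets gear-1 tooth 8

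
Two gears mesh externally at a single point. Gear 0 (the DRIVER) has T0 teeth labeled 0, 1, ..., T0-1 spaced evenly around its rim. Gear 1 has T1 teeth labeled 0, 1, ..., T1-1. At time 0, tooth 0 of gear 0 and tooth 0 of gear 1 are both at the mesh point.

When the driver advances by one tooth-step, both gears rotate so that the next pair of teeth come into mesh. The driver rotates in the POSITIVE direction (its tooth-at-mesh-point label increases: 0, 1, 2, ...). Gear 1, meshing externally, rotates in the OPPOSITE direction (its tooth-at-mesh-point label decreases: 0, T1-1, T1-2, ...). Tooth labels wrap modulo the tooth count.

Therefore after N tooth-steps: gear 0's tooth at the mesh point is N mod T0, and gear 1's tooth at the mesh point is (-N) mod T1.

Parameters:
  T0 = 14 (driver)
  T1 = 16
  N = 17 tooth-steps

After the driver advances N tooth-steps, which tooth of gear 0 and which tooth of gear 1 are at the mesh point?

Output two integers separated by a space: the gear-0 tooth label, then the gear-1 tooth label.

Gear 0 (driver, T0=14): tooth at mesh = N mod T0
  17 = 1 * 14 + 3, so 17 mod 14 = 3
  gear 0 tooth = 3
Gear 1 (driven, T1=16): tooth at mesh = (-N) mod T1
  17 = 1 * 16 + 1, so 17 mod 16 = 1
  (-17) mod 16 = (-1) mod 16 = 16 - 1 = 15
Mesh after 17 steps: gear-0 tooth 3 meets gear-1 tooth 15

Answer: 3 15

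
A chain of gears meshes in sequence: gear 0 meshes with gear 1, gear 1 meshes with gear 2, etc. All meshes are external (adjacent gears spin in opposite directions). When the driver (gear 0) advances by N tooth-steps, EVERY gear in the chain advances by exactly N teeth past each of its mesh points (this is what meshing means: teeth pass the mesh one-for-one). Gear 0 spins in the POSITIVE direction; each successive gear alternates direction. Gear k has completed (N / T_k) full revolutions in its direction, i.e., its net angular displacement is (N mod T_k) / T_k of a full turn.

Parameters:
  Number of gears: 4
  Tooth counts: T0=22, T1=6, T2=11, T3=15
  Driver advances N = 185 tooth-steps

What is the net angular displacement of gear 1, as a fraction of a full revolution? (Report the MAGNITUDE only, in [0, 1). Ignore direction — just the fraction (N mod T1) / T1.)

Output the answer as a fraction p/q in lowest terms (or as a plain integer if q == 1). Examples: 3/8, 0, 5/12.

Chain of 4 gears, tooth counts: [22, 6, 11, 15]
  gear 0: T0=22, direction=positive, advance = 185 mod 22 = 9 teeth = 9/22 turn
  gear 1: T1=6, direction=negative, advance = 185 mod 6 = 5 teeth = 5/6 turn
  gear 2: T2=11, direction=positive, advance = 185 mod 11 = 9 teeth = 9/11 turn
  gear 3: T3=15, direction=negative, advance = 185 mod 15 = 5 teeth = 5/15 turn
Gear 1: 185 mod 6 = 5
Fraction = 5 / 6 = 5/6 (gcd(5,6)=1) = 5/6

Answer: 5/6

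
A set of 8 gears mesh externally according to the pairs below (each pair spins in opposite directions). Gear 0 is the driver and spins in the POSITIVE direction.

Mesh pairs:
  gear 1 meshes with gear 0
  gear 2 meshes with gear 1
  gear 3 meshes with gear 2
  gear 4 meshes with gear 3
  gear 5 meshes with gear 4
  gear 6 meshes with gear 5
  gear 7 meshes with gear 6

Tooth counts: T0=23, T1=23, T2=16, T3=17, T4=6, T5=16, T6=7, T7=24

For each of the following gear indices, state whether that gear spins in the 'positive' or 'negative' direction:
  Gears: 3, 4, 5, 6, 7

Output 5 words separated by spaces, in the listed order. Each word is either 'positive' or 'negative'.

Gear 0 (driver): positive (depth 0)
  gear 1: meshes with gear 0 -> depth 1 -> negative (opposite of gear 0)
  gear 2: meshes with gear 1 -> depth 2 -> positive (opposite of gear 1)
  gear 3: meshes with gear 2 -> depth 3 -> negative (opposite of gear 2)
  gear 4: meshes with gear 3 -> depth 4 -> positive (opposite of gear 3)
  gear 5: meshes with gear 4 -> depth 5 -> negative (opposite of gear 4)
  gear 6: meshes with gear 5 -> depth 6 -> positive (opposite of gear 5)
  gear 7: meshes with gear 6 -> depth 7 -> negative (opposite of gear 6)
Queried indices 3, 4, 5, 6, 7 -> negative, positive, negative, positive, negative

Answer: negative positive negative positive negative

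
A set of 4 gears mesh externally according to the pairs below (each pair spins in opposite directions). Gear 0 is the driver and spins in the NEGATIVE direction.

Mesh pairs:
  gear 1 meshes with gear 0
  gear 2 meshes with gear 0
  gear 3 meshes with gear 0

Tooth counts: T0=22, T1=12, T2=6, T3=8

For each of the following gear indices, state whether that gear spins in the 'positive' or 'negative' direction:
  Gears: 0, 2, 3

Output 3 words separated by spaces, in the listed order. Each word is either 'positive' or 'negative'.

Answer: negative positive positive

Derivation:
Gear 0 (driver): negative (depth 0)
  gear 1: meshes with gear 0 -> depth 1 -> positive (opposite of gear 0)
  gear 2: meshes with gear 0 -> depth 1 -> positive (opposite of gear 0)
  gear 3: meshes with gear 0 -> depth 1 -> positive (opposite of gear 0)
Queried indices 0, 2, 3 -> negative, positive, positive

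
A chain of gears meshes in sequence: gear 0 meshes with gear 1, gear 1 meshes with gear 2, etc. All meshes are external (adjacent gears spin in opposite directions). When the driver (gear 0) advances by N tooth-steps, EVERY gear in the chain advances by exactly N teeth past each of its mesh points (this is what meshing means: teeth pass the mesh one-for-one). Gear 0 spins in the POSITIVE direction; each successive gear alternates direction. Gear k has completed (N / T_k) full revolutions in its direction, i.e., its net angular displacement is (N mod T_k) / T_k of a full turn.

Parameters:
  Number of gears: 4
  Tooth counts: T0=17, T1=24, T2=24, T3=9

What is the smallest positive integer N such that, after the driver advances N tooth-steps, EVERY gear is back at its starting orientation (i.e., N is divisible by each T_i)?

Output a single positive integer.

Gear k returns to start when N is a multiple of T_k.
All gears at start simultaneously when N is a common multiple of [17, 24, 24, 9]; the smallest such N is lcm(17, 24, 24, 9).
Start: lcm = T0 = 17
Fold in T1=24: gcd(17, 24) = 1; lcm(17, 24) = 17 * 24 / 1 = 408 / 1 = 408
Fold in T2=24: gcd(408, 24) = 24; lcm(408, 24) = 408 * 24 / 24 = 9792 / 24 = 408
Fold in T3=9: gcd(408, 9) = 3; lcm(408, 9) = 408 * 9 / 3 = 3672 / 3 = 1224
Full cycle length = 1224

Answer: 1224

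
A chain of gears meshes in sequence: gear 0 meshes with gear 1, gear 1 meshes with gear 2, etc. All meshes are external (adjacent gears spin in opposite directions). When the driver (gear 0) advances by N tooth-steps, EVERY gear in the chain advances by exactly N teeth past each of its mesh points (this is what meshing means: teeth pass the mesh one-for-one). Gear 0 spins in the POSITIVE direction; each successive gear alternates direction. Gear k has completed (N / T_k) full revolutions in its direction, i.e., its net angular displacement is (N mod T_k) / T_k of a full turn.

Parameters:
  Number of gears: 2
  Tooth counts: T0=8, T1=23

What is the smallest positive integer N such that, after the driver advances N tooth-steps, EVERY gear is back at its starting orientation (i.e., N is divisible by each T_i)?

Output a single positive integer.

Answer: 184

Derivation:
Gear k returns to start when N is a multiple of T_k.
All gears at start simultaneously when N is a common multiple of [8, 23]; the smallest such N is lcm(8, 23).
Start: lcm = T0 = 8
Fold in T1=23: gcd(8, 23) = 1; lcm(8, 23) = 8 * 23 / 1 = 184 / 1 = 184
Full cycle length = 184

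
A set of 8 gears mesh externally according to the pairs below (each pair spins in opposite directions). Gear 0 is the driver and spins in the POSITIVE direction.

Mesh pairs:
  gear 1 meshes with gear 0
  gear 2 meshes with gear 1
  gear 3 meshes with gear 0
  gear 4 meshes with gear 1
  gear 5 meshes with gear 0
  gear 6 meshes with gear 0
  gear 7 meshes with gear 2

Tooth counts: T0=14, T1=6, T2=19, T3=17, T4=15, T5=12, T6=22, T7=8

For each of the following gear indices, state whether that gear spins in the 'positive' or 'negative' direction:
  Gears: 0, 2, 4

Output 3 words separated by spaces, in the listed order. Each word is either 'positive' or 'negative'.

Gear 0 (driver): positive (depth 0)
  gear 1: meshes with gear 0 -> depth 1 -> negative (opposite of gear 0)
  gear 2: meshes with gear 1 -> depth 2 -> positive (opposite of gear 1)
  gear 3: meshes with gear 0 -> depth 1 -> negative (opposite of gear 0)
  gear 4: meshes with gear 1 -> depth 2 -> positive (opposite of gear 1)
  gear 5: meshes with gear 0 -> depth 1 -> negative (opposite of gear 0)
  gear 6: meshes with gear 0 -> depth 1 -> negative (opposite of gear 0)
  gear 7: meshes with gear 2 -> depth 3 -> negative (opposite of gear 2)
Queried indices 0, 2, 4 -> positive, positive, positive

Answer: positive positive positive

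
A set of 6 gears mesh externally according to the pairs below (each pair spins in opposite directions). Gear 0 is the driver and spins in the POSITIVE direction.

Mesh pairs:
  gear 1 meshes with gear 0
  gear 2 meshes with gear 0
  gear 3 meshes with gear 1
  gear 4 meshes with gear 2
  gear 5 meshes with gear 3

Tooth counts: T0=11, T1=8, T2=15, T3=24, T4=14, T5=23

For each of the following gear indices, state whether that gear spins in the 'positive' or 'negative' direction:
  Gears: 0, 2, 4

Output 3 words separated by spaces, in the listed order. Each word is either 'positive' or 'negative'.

Gear 0 (driver): positive (depth 0)
  gear 1: meshes with gear 0 -> depth 1 -> negative (opposite of gear 0)
  gear 2: meshes with gear 0 -> depth 1 -> negative (opposite of gear 0)
  gear 3: meshes with gear 1 -> depth 2 -> positive (opposite of gear 1)
  gear 4: meshes with gear 2 -> depth 2 -> positive (opposite of gear 2)
  gear 5: meshes with gear 3 -> depth 3 -> negative (opposite of gear 3)
Queried indices 0, 2, 4 -> positive, negative, positive

Answer: positive negative positive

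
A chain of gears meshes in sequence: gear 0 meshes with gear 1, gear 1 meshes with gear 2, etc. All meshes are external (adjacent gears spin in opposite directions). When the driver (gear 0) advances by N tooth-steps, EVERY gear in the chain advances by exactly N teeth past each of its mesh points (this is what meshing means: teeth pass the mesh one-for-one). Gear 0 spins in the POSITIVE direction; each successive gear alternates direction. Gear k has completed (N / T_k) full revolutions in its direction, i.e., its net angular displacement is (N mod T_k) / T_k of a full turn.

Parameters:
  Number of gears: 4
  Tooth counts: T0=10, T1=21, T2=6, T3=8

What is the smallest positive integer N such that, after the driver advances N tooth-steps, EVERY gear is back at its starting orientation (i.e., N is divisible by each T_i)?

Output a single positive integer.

Answer: 840

Derivation:
Gear k returns to start when N is a multiple of T_k.
All gears at start simultaneously when N is a common multiple of [10, 21, 6, 8]; the smallest such N is lcm(10, 21, 6, 8).
Start: lcm = T0 = 10
Fold in T1=21: gcd(10, 21) = 1; lcm(10, 21) = 10 * 21 / 1 = 210 / 1 = 210
Fold in T2=6: gcd(210, 6) = 6; lcm(210, 6) = 210 * 6 / 6 = 1260 / 6 = 210
Fold in T3=8: gcd(210, 8) = 2; lcm(210, 8) = 210 * 8 / 2 = 1680 / 2 = 840
Full cycle length = 840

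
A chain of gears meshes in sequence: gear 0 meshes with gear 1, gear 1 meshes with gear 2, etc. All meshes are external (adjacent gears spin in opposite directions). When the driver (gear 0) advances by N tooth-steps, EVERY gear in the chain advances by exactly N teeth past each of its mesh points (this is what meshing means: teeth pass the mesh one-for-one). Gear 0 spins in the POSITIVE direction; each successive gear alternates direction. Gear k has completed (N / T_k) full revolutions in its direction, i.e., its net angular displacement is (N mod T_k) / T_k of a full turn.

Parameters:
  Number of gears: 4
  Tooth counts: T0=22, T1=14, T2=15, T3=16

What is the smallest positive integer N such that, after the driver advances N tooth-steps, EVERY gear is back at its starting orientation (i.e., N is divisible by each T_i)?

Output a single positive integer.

Gear k returns to start when N is a multiple of T_k.
All gears at start simultaneously when N is a common multiple of [22, 14, 15, 16]; the smallest such N is lcm(22, 14, 15, 16).
Start: lcm = T0 = 22
Fold in T1=14: gcd(22, 14) = 2; lcm(22, 14) = 22 * 14 / 2 = 308 / 2 = 154
Fold in T2=15: gcd(154, 15) = 1; lcm(154, 15) = 154 * 15 / 1 = 2310 / 1 = 2310
Fold in T3=16: gcd(2310, 16) = 2; lcm(2310, 16) = 2310 * 16 / 2 = 36960 / 2 = 18480
Full cycle length = 18480

Answer: 18480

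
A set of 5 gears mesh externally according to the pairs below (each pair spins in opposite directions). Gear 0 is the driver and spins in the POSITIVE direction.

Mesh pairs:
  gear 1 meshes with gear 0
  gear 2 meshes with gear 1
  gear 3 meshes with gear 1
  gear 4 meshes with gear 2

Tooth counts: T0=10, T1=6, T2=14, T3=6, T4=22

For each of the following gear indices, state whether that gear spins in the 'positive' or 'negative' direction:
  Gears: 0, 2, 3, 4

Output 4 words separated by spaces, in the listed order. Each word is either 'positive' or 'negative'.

Answer: positive positive positive negative

Derivation:
Gear 0 (driver): positive (depth 0)
  gear 1: meshes with gear 0 -> depth 1 -> negative (opposite of gear 0)
  gear 2: meshes with gear 1 -> depth 2 -> positive (opposite of gear 1)
  gear 3: meshes with gear 1 -> depth 2 -> positive (opposite of gear 1)
  gear 4: meshes with gear 2 -> depth 3 -> negative (opposite of gear 2)
Queried indices 0, 2, 3, 4 -> positive, positive, positive, negative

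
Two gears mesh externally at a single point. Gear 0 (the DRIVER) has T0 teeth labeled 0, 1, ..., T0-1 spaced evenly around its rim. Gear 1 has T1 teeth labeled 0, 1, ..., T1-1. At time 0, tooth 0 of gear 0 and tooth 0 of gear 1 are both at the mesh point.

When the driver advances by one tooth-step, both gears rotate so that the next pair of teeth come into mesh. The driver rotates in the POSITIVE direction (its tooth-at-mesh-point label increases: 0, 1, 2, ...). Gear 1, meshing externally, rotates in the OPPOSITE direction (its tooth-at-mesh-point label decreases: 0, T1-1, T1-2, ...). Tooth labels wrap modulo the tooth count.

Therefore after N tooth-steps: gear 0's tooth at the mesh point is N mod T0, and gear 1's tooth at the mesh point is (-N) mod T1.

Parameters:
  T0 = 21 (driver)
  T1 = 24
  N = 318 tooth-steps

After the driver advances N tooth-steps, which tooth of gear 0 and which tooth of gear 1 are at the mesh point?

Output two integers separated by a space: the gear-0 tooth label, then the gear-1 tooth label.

Gear 0 (driver, T0=21): tooth at mesh = N mod T0
  318 = 15 * 21 + 3, so 318 mod 21 = 3
  gear 0 tooth = 3
Gear 1 (driven, T1=24): tooth at mesh = (-N) mod T1
  318 = 13 * 24 + 6, so 318 mod 24 = 6
  (-318) mod 24 = (-6) mod 24 = 24 - 6 = 18
Mesh after 318 steps: gear-0 tooth 3 meets gear-1 tooth 18

Answer: 3 18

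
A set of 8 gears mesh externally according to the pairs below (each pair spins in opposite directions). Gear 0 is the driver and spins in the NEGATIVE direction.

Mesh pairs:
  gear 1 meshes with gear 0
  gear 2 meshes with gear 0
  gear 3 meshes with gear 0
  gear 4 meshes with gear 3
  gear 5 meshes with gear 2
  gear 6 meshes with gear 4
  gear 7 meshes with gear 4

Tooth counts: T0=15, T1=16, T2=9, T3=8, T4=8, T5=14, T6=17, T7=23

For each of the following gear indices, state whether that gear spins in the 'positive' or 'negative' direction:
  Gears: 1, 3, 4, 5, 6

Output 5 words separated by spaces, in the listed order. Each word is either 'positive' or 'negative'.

Answer: positive positive negative negative positive

Derivation:
Gear 0 (driver): negative (depth 0)
  gear 1: meshes with gear 0 -> depth 1 -> positive (opposite of gear 0)
  gear 2: meshes with gear 0 -> depth 1 -> positive (opposite of gear 0)
  gear 3: meshes with gear 0 -> depth 1 -> positive (opposite of gear 0)
  gear 4: meshes with gear 3 -> depth 2 -> negative (opposite of gear 3)
  gear 5: meshes with gear 2 -> depth 2 -> negative (opposite of gear 2)
  gear 6: meshes with gear 4 -> depth 3 -> positive (opposite of gear 4)
  gear 7: meshes with gear 4 -> depth 3 -> positive (opposite of gear 4)
Queried indices 1, 3, 4, 5, 6 -> positive, positive, negative, negative, positive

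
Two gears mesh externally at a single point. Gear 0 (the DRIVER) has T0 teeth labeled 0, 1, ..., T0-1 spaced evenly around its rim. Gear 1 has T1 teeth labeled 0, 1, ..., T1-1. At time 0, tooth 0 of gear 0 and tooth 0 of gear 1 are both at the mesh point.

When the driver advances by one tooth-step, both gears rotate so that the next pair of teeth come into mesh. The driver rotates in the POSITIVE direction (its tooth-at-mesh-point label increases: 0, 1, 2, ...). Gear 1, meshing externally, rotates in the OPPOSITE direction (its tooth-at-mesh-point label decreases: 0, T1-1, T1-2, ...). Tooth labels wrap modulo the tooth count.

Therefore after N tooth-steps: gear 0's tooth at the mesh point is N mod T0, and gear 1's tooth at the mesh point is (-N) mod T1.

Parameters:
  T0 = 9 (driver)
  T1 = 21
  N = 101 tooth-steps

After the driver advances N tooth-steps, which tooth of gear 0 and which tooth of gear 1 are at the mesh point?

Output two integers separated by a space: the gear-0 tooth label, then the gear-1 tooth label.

Answer: 2 4

Derivation:
Gear 0 (driver, T0=9): tooth at mesh = N mod T0
  101 = 11 * 9 + 2, so 101 mod 9 = 2
  gear 0 tooth = 2
Gear 1 (driven, T1=21): tooth at mesh = (-N) mod T1
  101 = 4 * 21 + 17, so 101 mod 21 = 17
  (-101) mod 21 = (-17) mod 21 = 21 - 17 = 4
Mesh after 101 steps: gear-0 tooth 2 meets gear-1 tooth 4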